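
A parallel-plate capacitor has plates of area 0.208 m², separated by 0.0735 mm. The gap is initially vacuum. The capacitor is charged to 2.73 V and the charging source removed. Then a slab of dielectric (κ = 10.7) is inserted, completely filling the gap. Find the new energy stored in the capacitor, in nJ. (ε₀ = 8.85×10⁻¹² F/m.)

Initially C₁ = ε₀A/d = 8.85×10⁻¹² × 0.208 / 7.35×10⁻⁵ = 2.50×10⁻⁸ F.
U₁ = 9.33×10⁻⁸ J.
Isolated ⇒ Q is held fixed. C₂ = 10.7 C₁ and U = Q²/(2C), so U₂/U₁ = C₁/C₂ = 0.0935.
U₂ = 0.0935 × 9.33×10⁻⁸ = 8.72×10⁻⁹ J.

8.72 nJ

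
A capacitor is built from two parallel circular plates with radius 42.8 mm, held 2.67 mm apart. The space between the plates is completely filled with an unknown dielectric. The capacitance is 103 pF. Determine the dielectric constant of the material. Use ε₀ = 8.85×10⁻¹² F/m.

A = π(42.8 mm)² = 5.75×10⁻³ m².
κ = Cd/(ε₀A) = 1.03×10⁻¹⁰ × 2.67×10⁻³ / (8.85×10⁻¹² × 5.75×10⁻³) = 5.40.

5.40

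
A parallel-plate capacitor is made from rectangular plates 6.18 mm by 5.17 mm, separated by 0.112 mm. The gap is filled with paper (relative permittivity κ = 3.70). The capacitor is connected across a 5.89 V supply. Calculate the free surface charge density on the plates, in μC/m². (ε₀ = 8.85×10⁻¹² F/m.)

A = 6.18 × 5.17 mm² = 3.20×10⁻⁵ m².
C = κε₀A/d = 3.70 × 8.85×10⁻¹² × 3.20×10⁻⁵ / 1.12×10⁻⁴ = 9.34×10⁻¹² F.
σ = Q/A = CV/A = 9.34×10⁻¹² × 5.89 / 3.20×10⁻⁵ = 1.72×10⁻⁶ C/m².

σ ≈ 1.72 μC/m²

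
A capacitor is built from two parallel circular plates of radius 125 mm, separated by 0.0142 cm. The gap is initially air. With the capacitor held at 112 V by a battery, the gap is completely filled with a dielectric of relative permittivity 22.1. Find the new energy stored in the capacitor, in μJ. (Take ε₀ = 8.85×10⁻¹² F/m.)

A = π(125 mm)² = 4.91×10⁻² m².
Initially C₁ = ε₀A/d = 8.85×10⁻¹² × 4.91×10⁻² / 1.42×10⁻⁴ = 3.06×10⁻⁹ F.
U₁ = 1.92×10⁻⁵ J.
Battery connected ⇒ V is held fixed. C₂ = 22.1 C₁ and U = ½CV², so U₂/U₁ = C₂/C₁ = 22.1.
U₂ = 22.1 × 1.92×10⁻⁵ = 4.24×10⁻⁴ J.

424 μJ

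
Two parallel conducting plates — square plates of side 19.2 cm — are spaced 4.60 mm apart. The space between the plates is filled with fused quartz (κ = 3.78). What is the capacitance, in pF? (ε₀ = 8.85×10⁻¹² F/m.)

A = (19.2 cm)² = 3.69×10⁻² m².
C = κε₀A/d = 3.78 × 8.85×10⁻¹² × 3.69×10⁻² / 4.60×10⁻³ = 2.68×10⁻¹⁰ F.

C ≈ 268 pF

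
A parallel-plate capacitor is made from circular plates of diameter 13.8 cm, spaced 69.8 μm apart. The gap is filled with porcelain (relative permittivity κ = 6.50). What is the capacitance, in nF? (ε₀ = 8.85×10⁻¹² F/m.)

A = π(13.8/2 cm)² = 1.50×10⁻² m².
C = κε₀A/d = 6.50 × 8.85×10⁻¹² × 1.50×10⁻² / 6.98×10⁻⁵ = 1.23×10⁻⁸ F.

12.3 nF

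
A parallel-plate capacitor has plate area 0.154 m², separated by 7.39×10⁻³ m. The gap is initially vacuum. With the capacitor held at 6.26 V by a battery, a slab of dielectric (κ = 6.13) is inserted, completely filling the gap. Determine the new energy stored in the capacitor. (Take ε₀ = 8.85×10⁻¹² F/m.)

Initially C₁ = ε₀A/d = 8.85×10⁻¹² × 0.154 / 7.39×10⁻³ = 1.84×10⁻¹⁰ F.
U₁ = 3.61×10⁻⁹ J.
Battery connected ⇒ V is held fixed. C₂ = 6.13 C₁ and U = ½CV², so U₂/U₁ = C₂/C₁ = 6.13.
U₂ = 6.13 × 3.61×10⁻⁹ = 2.22×10⁻⁸ J.

U ≈ 22.2 nJ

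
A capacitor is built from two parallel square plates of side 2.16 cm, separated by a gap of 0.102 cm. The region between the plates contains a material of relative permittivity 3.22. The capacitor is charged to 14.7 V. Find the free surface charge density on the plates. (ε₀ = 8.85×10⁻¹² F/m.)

411 nC/m²

A = (2.16 cm)² = 4.67×10⁻⁴ m².
C = κε₀A/d = 3.22 × 8.85×10⁻¹² × 4.67×10⁻⁴ / 1.02×10⁻³ = 1.30×10⁻¹¹ F.
σ = Q/A = CV/A = 1.30×10⁻¹¹ × 14.7 / 4.67×10⁻⁴ = 4.11×10⁻⁷ C/m².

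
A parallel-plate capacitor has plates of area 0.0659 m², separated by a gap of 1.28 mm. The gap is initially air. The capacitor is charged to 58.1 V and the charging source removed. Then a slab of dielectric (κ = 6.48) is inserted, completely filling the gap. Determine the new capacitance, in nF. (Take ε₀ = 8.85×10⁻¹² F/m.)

2.95 nF

Initially C₁ = ε₀A/d = 8.85×10⁻¹² × 6.59×10⁻² / 1.28×10⁻³ = 4.56×10⁻¹⁰ F.
C = κε₀A/d scales with κ, so C₂/C₁ = κ = 6.48.
C₂ = 6.48 × 4.56×10⁻¹⁰ = 2.95×10⁻⁹ F.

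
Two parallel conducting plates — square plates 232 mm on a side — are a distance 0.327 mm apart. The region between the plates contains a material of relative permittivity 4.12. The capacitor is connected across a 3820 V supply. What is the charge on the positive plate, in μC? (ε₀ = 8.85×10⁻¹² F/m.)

A = (232 mm)² = 5.38×10⁻² m².
C = κε₀A/d = 4.12 × 8.85×10⁻¹² × 5.38×10⁻² / 3.27×10⁻⁴ = 6.00×10⁻⁹ F.
Q = CV = 6.00×10⁻⁹ × 3820 = 2.29×10⁻⁵ C.

22.9 μC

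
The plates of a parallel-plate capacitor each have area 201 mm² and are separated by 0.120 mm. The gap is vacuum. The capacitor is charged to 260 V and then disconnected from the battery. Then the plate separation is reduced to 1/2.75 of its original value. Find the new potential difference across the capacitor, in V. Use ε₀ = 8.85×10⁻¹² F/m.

V ≈ 94.5 V

A = 201 mm² = 2.01×10⁻⁴ m².
Initially C₁ = ε₀A/d = 8.85×10⁻¹² × 2.01×10⁻⁴ / 1.20×10⁻⁴ = 1.48×10⁻¹¹ F.
V₁ = 2.60×10² V.
Isolated ⇒ Q is held fixed. C₂ = 2.75 C₁ and V = Q/C, so V₂/V₁ = C₁/C₂ = 0.364.
V₂ = 0.364 × 2.60×10² = 94.5 V.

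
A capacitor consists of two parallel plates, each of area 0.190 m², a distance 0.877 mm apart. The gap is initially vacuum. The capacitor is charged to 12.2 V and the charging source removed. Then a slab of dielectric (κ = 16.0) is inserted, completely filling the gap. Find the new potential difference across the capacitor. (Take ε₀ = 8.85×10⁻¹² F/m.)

Initially C₁ = ε₀A/d = 8.85×10⁻¹² × 0.190 / 8.77×10⁻⁴ = 1.92×10⁻⁹ F.
V₁ = 12.2 V.
Isolated ⇒ Q is held fixed. C₂ = 16.0 C₁ and V = Q/C, so V₂/V₁ = C₁/C₂ = 0.0625.
V₂ = 0.0625 × 12.2 = 0.762 V.

0.762 V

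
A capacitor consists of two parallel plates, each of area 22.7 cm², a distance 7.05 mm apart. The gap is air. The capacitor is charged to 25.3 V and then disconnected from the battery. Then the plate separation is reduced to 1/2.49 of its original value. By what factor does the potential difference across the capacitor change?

V₂/V₁ ≈ 0.402

Isolated ⇒ Q is held fixed.
C₂ = 2.49 C₁ and V = Q/C, so V₂/V₁ = C₁/C₂ = 0.402.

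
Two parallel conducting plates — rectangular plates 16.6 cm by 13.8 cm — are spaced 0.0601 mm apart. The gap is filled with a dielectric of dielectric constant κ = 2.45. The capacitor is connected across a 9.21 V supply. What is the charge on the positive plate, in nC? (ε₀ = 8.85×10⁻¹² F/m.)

Q ≈ 76.1 nC

A = 16.6 × 13.8 cm² = 2.29×10⁻² m².
C = κε₀A/d = 2.45 × 8.85×10⁻¹² × 2.29×10⁻² / 6.01×10⁻⁵ = 8.26×10⁻⁹ F.
Q = CV = 8.26×10⁻⁹ × 9.21 = 7.61×10⁻⁸ C.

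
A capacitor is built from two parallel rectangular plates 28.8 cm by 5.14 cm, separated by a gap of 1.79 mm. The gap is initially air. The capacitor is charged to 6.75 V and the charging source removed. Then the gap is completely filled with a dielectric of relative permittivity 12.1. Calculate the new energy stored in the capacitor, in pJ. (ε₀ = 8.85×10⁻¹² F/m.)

U ≈ 138 pJ

A = 28.8 × 5.14 cm² = 1.48×10⁻² m².
Initially C₁ = ε₀A/d = 8.85×10⁻¹² × 1.48×10⁻² / 1.79×10⁻³ = 7.32×10⁻¹¹ F.
U₁ = 1.67×10⁻⁹ J.
Isolated ⇒ Q is held fixed. C₂ = 12.1 C₁ and U = Q²/(2C), so U₂/U₁ = C₁/C₂ = 0.0826.
U₂ = 0.0826 × 1.67×10⁻⁹ = 1.38×10⁻¹⁰ J.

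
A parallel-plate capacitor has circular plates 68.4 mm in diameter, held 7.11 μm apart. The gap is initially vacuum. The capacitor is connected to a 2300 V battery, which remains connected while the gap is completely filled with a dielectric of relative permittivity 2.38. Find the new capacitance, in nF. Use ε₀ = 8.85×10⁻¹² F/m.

10.9 nF

A = π(68.4/2 mm)² = 3.67×10⁻³ m².
Initially C₁ = ε₀A/d = 8.85×10⁻¹² × 3.67×10⁻³ / 7.11×10⁻⁶ = 4.57×10⁻⁹ F.
C = κε₀A/d scales with κ, so C₂/C₁ = κ = 2.38.
C₂ = 2.38 × 4.57×10⁻⁹ = 1.09×10⁻⁸ F.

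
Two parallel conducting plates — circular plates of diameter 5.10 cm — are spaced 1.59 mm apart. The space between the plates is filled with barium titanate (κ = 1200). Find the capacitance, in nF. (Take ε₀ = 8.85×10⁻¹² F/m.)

A = π(5.10/2 cm)² = 2.04×10⁻³ m².
C = κε₀A/d = 1200 × 8.85×10⁻¹² × 2.04×10⁻³ / 1.59×10⁻³ = 1.36×10⁻⁸ F.

13.6 nF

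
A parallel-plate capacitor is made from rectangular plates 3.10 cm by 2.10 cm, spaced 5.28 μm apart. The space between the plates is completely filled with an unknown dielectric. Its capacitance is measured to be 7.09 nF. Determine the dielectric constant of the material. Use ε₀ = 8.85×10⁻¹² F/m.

6.50

A = 3.10 × 2.10 cm² = 6.51×10⁻⁴ m².
κ = Cd/(ε₀A) = 7.09×10⁻⁹ × 5.28×10⁻⁶ / (8.85×10⁻¹² × 6.51×10⁻⁴) = 6.50.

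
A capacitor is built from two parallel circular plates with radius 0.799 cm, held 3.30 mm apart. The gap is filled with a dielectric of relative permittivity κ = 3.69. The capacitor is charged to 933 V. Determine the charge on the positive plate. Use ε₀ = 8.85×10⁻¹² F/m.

1.85 nC

A = π(0.799 cm)² = 2.01×10⁻⁴ m².
C = κε₀A/d = 3.69 × 8.85×10⁻¹² × 2.01×10⁻⁴ / 3.30×10⁻³ = 1.98×10⁻¹² F.
Q = CV = 1.98×10⁻¹² × 933 = 1.85×10⁻⁹ C.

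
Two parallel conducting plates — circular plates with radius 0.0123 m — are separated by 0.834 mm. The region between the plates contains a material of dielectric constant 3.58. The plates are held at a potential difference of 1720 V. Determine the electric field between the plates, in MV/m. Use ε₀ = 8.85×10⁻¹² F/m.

E ≈ 2.06 MV/m

E = V/d = 1720 / 8.34×10⁻⁴ = 2.06×10⁶ V/m.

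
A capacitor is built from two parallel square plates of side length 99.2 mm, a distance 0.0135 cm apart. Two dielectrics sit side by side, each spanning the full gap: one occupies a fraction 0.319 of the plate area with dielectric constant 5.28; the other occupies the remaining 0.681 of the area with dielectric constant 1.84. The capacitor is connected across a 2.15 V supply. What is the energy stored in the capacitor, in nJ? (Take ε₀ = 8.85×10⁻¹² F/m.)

U ≈ 4.38 nJ

A = (99.2 mm)² = 9.84×10⁻³ m².
Side-by-side slabs ⇒ two capacitors in parallel, each spanning the full gap.
C₁ = κ₁ε₀A₁/d = 5.28 × 8.85×10⁻¹² × 3.14×10⁻³ / 1.35×10⁻⁴ = 1.09×10⁻⁹ F.
C₂ = κ₂ε₀A₂/d = 1.84 × 8.85×10⁻¹² × 6.70×10⁻³ / 1.35×10⁻⁴ = 8.08×10⁻¹⁰ F.
C = C₁ + C₂ = 1.89×10⁻⁹ F.
U = ½CV² = ½ × 1.89×10⁻⁹ × (2.15)² = 4.38×10⁻⁹ J.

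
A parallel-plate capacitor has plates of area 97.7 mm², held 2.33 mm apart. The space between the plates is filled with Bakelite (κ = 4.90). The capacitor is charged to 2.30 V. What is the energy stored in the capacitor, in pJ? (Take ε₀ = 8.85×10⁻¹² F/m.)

U ≈ 4.81 pJ

A = 97.7 mm² = 9.77×10⁻⁵ m².
C = κε₀A/d = 4.90 × 8.85×10⁻¹² × 9.77×10⁻⁵ / 2.33×10⁻³ = 1.82×10⁻¹² F.
U = ½CV² = ½ × 1.82×10⁻¹² × (2.30)² = 4.81×10⁻¹² J.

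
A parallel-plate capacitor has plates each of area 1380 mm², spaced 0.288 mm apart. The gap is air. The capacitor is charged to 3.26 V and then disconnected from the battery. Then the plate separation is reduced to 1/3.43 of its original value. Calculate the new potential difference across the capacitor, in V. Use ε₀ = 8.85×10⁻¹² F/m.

A = 1380 mm² = 1.38×10⁻³ m².
Initially C₁ = ε₀A/d = 8.85×10⁻¹² × 1.38×10⁻³ / 2.88×10⁻⁴ = 4.24×10⁻¹¹ F.
V₁ = 3.26 V.
Isolated ⇒ Q is held fixed. C₂ = 3.43 C₁ and V = Q/C, so V₂/V₁ = C₁/C₂ = 0.292.
V₂ = 0.292 × 3.26 = 0.950 V.

V ≈ 0.950 V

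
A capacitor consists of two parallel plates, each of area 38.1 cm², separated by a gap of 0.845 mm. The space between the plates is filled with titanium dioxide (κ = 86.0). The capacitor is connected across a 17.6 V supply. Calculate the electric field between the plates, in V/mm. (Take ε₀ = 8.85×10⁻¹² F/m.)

E ≈ 20.8 V/mm

E = V/d = 17.6 / 8.45×10⁻⁴ = 2.08×10⁴ V/m.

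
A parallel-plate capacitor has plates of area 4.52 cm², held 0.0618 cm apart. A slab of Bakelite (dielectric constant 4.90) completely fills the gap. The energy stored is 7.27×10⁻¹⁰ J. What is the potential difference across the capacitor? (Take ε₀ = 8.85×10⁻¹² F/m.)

A = 4.52 cm² = 4.52×10⁻⁴ m².
C = κε₀A/d = 4.90 × 8.85×10⁻¹² × 4.52×10⁻⁴ / 6.18×10⁻⁴ = 3.17×10⁻¹¹ F.
V = √(2U/C) = √(2 × 7.27×10⁻¹⁰ / 3.17×10⁻¹¹) = 6.77 V.

V ≈ 6.77 V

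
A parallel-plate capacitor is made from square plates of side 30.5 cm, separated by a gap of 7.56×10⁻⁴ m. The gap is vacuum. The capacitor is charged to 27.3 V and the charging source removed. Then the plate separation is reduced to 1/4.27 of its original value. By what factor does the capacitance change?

C = ε₀A/d scales as 1/d, so C₂/C₁ = d₁/d₂ = 4.27.

4.27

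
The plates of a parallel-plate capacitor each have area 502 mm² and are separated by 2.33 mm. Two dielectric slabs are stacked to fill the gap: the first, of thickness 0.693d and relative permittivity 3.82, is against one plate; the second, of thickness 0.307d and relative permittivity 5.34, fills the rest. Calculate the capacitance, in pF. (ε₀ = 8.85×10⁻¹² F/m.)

7.98 pF

A = 502 mm² = 5.02×10⁻⁴ m².
Stacked slabs ⇒ two capacitors in series, each with the full plate area.
C₁ = κ₁ε₀A/d₁ = 3.82 × 8.85×10⁻¹² × 5.02×10⁻⁴ / 1.61×10⁻³ = 1.05×10⁻¹¹ F.
C₂ = κ₂ε₀A/d₂ = 5.34 × 8.85×10⁻¹² × 5.02×10⁻⁴ / 7.15×10⁻⁴ = 3.32×10⁻¹¹ F.
C = (1/C₁ + 1/C₂)⁻¹ = 7.98×10⁻¹² F.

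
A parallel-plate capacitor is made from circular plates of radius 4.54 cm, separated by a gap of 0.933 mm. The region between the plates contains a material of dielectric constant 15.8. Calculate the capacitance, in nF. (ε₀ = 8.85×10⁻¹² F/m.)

A = π(4.54 cm)² = 6.48×10⁻³ m².
C = κε₀A/d = 15.8 × 8.85×10⁻¹² × 6.48×10⁻³ / 9.33×10⁻⁴ = 9.70×10⁻¹⁰ F.

C ≈ 0.970 nF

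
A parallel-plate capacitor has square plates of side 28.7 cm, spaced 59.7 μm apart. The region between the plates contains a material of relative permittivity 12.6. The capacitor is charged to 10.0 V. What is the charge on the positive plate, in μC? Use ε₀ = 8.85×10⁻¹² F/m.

1.54 μC

A = (28.7 cm)² = 8.24×10⁻² m².
C = κε₀A/d = 12.6 × 8.85×10⁻¹² × 8.24×10⁻² / 5.97×10⁻⁵ = 1.54×10⁻⁷ F.
Q = CV = 1.54×10⁻⁷ × 10.0 = 1.54×10⁻⁶ C.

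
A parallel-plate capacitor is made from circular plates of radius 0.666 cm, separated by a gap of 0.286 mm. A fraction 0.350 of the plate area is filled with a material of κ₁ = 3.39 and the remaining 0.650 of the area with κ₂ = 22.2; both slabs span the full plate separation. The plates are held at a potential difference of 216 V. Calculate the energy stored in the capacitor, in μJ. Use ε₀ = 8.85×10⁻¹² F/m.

A = π(0.666 cm)² = 1.39×10⁻⁴ m².
Side-by-side slabs ⇒ two capacitors in parallel, each spanning the full gap.
C₁ = κ₁ε₀A₁/d = 3.39 × 8.85×10⁻¹² × 4.88×10⁻⁵ / 2.86×10⁻⁴ = 5.12×10⁻¹² F.
C₂ = κ₂ε₀A₂/d = 22.2 × 8.85×10⁻¹² × 9.06×10⁻⁵ / 2.86×10⁻⁴ = 6.22×10⁻¹¹ F.
C = C₁ + C₂ = 6.73×10⁻¹¹ F.
U = ½CV² = ½ × 6.73×10⁻¹¹ × (216)² = 1.57×10⁻⁶ J.

1.57 μJ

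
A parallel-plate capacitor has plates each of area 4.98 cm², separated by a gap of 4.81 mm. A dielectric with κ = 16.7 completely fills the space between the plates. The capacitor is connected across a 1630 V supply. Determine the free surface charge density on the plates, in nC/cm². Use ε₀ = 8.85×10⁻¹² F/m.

σ ≈ 5.01 nC/cm²

A = 4.98 cm² = 4.98×10⁻⁴ m².
C = κε₀A/d = 16.7 × 8.85×10⁻¹² × 4.98×10⁻⁴ / 4.81×10⁻³ = 1.53×10⁻¹¹ F.
σ = Q/A = CV/A = 1.53×10⁻¹¹ × 1630 / 4.98×10⁻⁴ = 5.01×10⁻⁵ C/m².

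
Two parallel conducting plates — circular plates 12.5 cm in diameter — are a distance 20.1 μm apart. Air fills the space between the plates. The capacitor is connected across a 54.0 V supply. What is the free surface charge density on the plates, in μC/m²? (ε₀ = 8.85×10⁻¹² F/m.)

23.8 μC/m²

A = π(12.5/2 cm)² = 1.23×10⁻² m².
C = ε₀A/d = 8.85×10⁻¹² × 1.23×10⁻² / 2.01×10⁻⁵ = 5.40×10⁻⁹ F.
σ = Q/A = CV/A = 5.40×10⁻⁹ × 54.0 / 1.23×10⁻² = 2.38×10⁻⁵ C/m².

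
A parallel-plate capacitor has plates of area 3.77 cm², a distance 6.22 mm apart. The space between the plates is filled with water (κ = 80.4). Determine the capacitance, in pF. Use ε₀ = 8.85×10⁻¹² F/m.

A = 3.77 cm² = 3.77×10⁻⁴ m².
C = κε₀A/d = 80.4 × 8.85×10⁻¹² × 3.77×10⁻⁴ / 6.22×10⁻³ = 4.31×10⁻¹¹ F.

C ≈ 43.1 pF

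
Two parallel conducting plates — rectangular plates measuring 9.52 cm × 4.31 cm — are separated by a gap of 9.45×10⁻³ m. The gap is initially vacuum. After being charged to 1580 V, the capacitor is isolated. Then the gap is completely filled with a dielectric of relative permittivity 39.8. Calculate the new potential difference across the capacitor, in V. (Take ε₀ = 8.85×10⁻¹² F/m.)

A = 9.52 × 4.31 cm² = 4.10×10⁻³ m².
Initially C₁ = ε₀A/d = 8.85×10⁻¹² × 4.10×10⁻³ / 9.45×10⁻³ = 3.84×10⁻¹² F.
V₁ = 1.58×10³ V.
Isolated ⇒ Q is held fixed. C₂ = 39.8 C₁ and V = Q/C, so V₂/V₁ = C₁/C₂ = 0.0251.
V₂ = 0.0251 × 1.58×10³ = 39.7 V.

V ≈ 39.7 V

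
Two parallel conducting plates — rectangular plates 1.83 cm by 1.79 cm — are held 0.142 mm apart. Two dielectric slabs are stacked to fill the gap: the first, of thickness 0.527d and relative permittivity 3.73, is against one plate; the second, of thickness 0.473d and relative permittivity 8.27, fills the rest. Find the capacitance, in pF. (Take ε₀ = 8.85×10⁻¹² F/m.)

A = 1.83 × 1.79 cm² = 3.28×10⁻⁴ m².
Stacked slabs ⇒ two capacitors in series, each with the full plate area.
C₁ = κ₁ε₀A/d₁ = 3.73 × 8.85×10⁻¹² × 3.28×10⁻⁴ / 7.48×10⁻⁵ = 1.44×10⁻¹⁰ F.
C₂ = κ₂ε₀A/d₂ = 8.27 × 8.85×10⁻¹² × 3.28×10⁻⁴ / 6.72×10⁻⁵ = 3.57×10⁻¹⁰ F.
C = (1/C₁ + 1/C₂)⁻¹ = 1.03×10⁻¹⁰ F.

C ≈ 103 pF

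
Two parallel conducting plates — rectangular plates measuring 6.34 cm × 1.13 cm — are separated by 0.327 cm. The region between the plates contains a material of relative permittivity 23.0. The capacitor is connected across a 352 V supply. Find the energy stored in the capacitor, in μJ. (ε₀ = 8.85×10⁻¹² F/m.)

A = 6.34 × 1.13 cm² = 7.16×10⁻⁴ m².
C = κε₀A/d = 23.0 × 8.85×10⁻¹² × 7.16×10⁻⁴ / 3.27×10⁻³ = 4.46×10⁻¹¹ F.
U = ½CV² = ½ × 4.46×10⁻¹¹ × (352)² = 2.76×10⁻⁶ J.

U ≈ 2.76 μJ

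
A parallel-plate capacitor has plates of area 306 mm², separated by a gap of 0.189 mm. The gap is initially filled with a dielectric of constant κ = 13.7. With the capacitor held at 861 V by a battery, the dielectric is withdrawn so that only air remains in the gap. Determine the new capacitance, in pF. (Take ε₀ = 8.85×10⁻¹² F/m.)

C ≈ 14.3 pF

A = 306 mm² = 3.06×10⁻⁴ m².
Initially C₁ = κε₀A/d = 13.7 × 8.85×10⁻¹² × 3.06×10⁻⁴ / 1.89×10⁻⁴ = 1.96×10⁻¹⁰ F.
C = κε₀A/d scales with κ, so C₂/C₁ = 1/κ = 1/13.7 = 0.0730.
C₂ = 0.0730 × 1.96×10⁻¹⁰ = 1.43×10⁻¹¹ F.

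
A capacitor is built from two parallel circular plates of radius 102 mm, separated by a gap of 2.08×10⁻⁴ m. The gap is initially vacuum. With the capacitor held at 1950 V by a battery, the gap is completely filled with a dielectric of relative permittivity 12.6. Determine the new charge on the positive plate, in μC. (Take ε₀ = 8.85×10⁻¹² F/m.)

A = π(102 mm)² = 3.27×10⁻² m².
Initially C₁ = ε₀A/d = 8.85×10⁻¹² × 3.27×10⁻² / 2.08×10⁻⁴ = 1.39×10⁻⁹ F.
Q₁ = 2.71×10⁻⁶ C.
Battery connected ⇒ V is held fixed. C₂ = 12.6 C₁ and Q = CV, so Q₂/Q₁ = C₂/C₁ = 12.6.
Q₂ = 12.6 × 2.71×10⁻⁶ = 3.42×10⁻⁵ C.

34.2 μC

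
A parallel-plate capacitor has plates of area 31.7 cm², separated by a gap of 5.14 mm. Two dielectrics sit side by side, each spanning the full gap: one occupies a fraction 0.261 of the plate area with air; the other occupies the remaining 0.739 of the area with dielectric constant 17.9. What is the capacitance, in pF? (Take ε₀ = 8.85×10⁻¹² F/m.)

A = 31.7 cm² = 3.17×10⁻³ m².
Side-by-side slabs ⇒ two capacitors in parallel, each spanning the full gap.
C₁ = κ₁ε₀A₁/d = 1.00 × 8.85×10⁻¹² × 8.27×10⁻⁴ / 5.14×10⁻³ = 1.42×10⁻¹² F.
C₂ = κ₂ε₀A₂/d = 17.9 × 8.85×10⁻¹² × 2.34×10⁻³ / 5.14×10⁻³ = 7.22×10⁻¹¹ F.
C = C₁ + C₂ = 7.36×10⁻¹¹ F.

73.6 pF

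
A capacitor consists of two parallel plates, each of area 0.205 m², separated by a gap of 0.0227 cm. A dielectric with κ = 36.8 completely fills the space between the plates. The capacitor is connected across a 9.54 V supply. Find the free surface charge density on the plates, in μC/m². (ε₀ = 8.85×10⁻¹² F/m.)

13.7 μC/m²

C = κε₀A/d = 36.8 × 8.85×10⁻¹² × 0.205 / 2.27×10⁻⁴ = 2.94×10⁻⁷ F.
σ = Q/A = CV/A = 2.94×10⁻⁷ × 9.54 / 0.205 = 1.37×10⁻⁵ C/m².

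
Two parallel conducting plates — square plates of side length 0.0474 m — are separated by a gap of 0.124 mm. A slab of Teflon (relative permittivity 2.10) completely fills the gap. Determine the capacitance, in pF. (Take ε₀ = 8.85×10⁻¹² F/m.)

A = (0.0474 m)² = 2.25×10⁻³ m².
C = κε₀A/d = 2.10 × 8.85×10⁻¹² × 2.25×10⁻³ / 1.24×10⁻⁴ = 3.37×10⁻¹⁰ F.

C ≈ 337 pF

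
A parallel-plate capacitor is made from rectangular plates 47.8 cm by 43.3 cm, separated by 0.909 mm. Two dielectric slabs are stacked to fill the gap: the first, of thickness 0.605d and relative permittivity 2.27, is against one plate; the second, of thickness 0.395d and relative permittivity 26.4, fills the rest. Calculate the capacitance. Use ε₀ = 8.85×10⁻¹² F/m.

C ≈ 7.16 nF

A = 47.8 × 43.3 cm² = 0.207 m².
Stacked slabs ⇒ two capacitors in series, each with the full plate area.
C₁ = κ₁ε₀A/d₁ = 2.27 × 8.85×10⁻¹² × 0.207 / 5.50×10⁻⁴ = 7.56×10⁻⁹ F.
C₂ = κ₂ε₀A/d₂ = 26.4 × 8.85×10⁻¹² × 0.207 / 3.59×10⁻⁴ = 1.35×10⁻⁷ F.
C = (1/C₁ + 1/C₂)⁻¹ = 7.16×10⁻⁹ F.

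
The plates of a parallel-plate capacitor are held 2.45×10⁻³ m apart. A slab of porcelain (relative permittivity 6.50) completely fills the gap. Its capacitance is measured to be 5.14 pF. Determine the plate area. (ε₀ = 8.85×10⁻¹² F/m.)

A = Cd/(κε₀) = 5.14×10⁻¹² × 2.45×10⁻³ / (6.50 × 8.85×10⁻¹²) = 2.19×10⁻⁴ m².

A ≈ 219 mm²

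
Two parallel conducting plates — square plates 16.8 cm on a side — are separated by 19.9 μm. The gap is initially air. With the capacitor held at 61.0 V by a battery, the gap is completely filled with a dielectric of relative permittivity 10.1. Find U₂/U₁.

Battery connected ⇒ V is held fixed.
C₂ = 10.1 C₁ and U = ½CV², so U₂/U₁ = C₂/C₁ = 10.1.

10.1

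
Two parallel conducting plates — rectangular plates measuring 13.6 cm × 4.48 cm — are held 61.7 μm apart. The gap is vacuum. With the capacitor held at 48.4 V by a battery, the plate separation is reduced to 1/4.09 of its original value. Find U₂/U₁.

4.09

Battery connected ⇒ V is held fixed.
C₂ = 4.09 C₁ and U = ½CV², so U₂/U₁ = C₂/C₁ = 4.09.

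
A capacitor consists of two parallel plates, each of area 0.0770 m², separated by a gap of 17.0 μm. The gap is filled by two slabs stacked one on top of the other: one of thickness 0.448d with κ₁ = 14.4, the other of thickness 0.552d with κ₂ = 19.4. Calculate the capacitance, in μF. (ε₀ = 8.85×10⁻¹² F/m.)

Stacked slabs ⇒ two capacitors in series, each with the full plate area.
C₁ = κ₁ε₀A/d₁ = 14.4 × 8.85×10⁻¹² × 7.70×10⁻² / 7.62×10⁻⁶ = 1.29×10⁻⁶ F.
C₂ = κ₂ε₀A/d₂ = 19.4 × 8.85×10⁻¹² × 7.70×10⁻² / 9.38×10⁻⁶ = 1.41×10⁻⁶ F.
C = (1/C₁ + 1/C₂)⁻¹ = 6.73×10⁻⁷ F.

0.673 μF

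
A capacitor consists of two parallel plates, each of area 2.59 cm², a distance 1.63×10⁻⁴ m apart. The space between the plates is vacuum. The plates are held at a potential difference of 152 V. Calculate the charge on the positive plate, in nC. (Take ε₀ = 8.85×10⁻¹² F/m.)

A = 2.59 cm² = 2.59×10⁻⁴ m².
C = ε₀A/d = 8.85×10⁻¹² × 2.59×10⁻⁴ / 1.63×10⁻⁴ = 1.41×10⁻¹¹ F.
Q = CV = 1.41×10⁻¹¹ × 152 = 2.14×10⁻⁹ C.

Q ≈ 2.14 nC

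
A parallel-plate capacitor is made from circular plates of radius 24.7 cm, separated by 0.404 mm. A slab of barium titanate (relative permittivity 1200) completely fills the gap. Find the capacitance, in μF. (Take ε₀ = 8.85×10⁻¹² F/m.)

A = π(24.7 cm)² = 0.192 m².
C = κε₀A/d = 1200 × 8.85×10⁻¹² × 0.192 / 4.04×10⁻⁴ = 5.04×10⁻⁶ F.

C ≈ 5.04 μF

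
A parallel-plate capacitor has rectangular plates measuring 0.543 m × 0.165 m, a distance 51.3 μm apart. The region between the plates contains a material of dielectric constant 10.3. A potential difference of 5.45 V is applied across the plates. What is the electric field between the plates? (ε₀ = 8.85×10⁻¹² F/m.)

106 V/mm

E = V/d = 5.45 / 5.13×10⁻⁵ = 1.06×10⁵ V/m.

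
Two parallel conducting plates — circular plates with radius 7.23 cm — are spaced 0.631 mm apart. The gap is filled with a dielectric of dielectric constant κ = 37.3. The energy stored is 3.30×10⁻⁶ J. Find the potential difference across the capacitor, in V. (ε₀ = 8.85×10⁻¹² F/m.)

27.7 V

A = π(7.23 cm)² = 1.64×10⁻² m².
C = κε₀A/d = 37.3 × 8.85×10⁻¹² × 1.64×10⁻² / 6.31×10⁻⁴ = 8.59×10⁻⁹ F.
V = √(2U/C) = √(2 × 3.30×10⁻⁶ / 8.59×10⁻⁹) = 27.7 V.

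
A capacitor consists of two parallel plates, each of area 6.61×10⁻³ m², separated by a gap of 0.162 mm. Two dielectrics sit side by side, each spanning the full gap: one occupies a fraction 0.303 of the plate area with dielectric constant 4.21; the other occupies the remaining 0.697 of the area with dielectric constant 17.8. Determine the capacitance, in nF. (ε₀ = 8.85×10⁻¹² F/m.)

C ≈ 4.94 nF

Side-by-side slabs ⇒ two capacitors in parallel, each spanning the full gap.
C₁ = κ₁ε₀A₁/d = 4.21 × 8.85×10⁻¹² × 2.00×10⁻³ / 1.62×10⁻⁴ = 4.61×10⁻¹⁰ F.
C₂ = κ₂ε₀A₂/d = 17.8 × 8.85×10⁻¹² × 4.61×10⁻³ / 1.62×10⁻⁴ = 4.48×10⁻⁹ F.
C = C₁ + C₂ = 4.94×10⁻⁹ F.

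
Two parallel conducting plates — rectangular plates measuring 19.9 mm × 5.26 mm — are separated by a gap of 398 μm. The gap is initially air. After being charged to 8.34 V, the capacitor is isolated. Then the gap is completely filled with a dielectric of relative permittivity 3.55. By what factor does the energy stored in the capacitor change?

0.282

Isolated ⇒ Q is held fixed.
C₂ = 3.55 C₁ and U = Q²/(2C), so U₂/U₁ = C₁/C₂ = 0.282.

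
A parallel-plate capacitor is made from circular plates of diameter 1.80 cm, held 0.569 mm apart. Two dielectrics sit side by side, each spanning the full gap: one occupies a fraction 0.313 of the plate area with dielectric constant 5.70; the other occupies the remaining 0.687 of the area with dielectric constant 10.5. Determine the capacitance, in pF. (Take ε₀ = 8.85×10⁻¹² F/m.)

C ≈ 35.6 pF

A = π(1.80/2 cm)² = 2.54×10⁻⁴ m².
Side-by-side slabs ⇒ two capacitors in parallel, each spanning the full gap.
C₁ = κ₁ε₀A₁/d = 5.70 × 8.85×10⁻¹² × 7.96×10⁻⁵ / 5.69×10⁻⁴ = 7.06×10⁻¹² F.
C₂ = κ₂ε₀A₂/d = 10.5 × 8.85×10⁻¹² × 1.75×10⁻⁴ / 5.69×10⁻⁴ = 2.86×10⁻¹¹ F.
C = C₁ + C₂ = 3.56×10⁻¹¹ F.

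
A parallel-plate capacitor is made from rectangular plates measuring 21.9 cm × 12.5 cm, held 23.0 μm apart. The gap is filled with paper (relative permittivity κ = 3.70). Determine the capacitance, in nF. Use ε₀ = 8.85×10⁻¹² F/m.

39.0 nF

A = 21.9 × 12.5 cm² = 2.74×10⁻² m².
C = κε₀A/d = 3.70 × 8.85×10⁻¹² × 2.74×10⁻² / 2.30×10⁻⁵ = 3.90×10⁻⁸ F.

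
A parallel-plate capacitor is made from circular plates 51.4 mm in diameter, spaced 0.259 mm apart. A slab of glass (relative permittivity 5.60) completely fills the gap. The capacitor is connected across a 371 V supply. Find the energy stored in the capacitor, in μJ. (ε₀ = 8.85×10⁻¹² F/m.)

A = π(51.4/2 mm)² = 2.07×10⁻³ m².
C = κε₀A/d = 5.60 × 8.85×10⁻¹² × 2.07×10⁻³ / 2.59×10⁻⁴ = 3.97×10⁻¹⁰ F.
U = ½CV² = ½ × 3.97×10⁻¹⁰ × (371)² = 2.73×10⁻⁵ J.

U ≈ 27.3 μJ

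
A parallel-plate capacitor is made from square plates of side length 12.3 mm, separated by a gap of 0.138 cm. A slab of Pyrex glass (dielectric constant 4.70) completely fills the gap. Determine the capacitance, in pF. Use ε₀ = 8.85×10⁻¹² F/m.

A = (12.3 mm)² = 1.51×10⁻⁴ m².
C = κε₀A/d = 4.70 × 8.85×10⁻¹² × 1.51×10⁻⁴ / 1.38×10⁻³ = 4.56×10⁻¹² F.

C ≈ 4.56 pF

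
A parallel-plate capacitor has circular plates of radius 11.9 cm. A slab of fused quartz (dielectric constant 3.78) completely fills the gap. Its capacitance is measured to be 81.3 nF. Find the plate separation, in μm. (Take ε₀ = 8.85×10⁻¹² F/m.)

d ≈ 18.3 μm

A = π(11.9 cm)² = 4.45×10⁻² m².
d = κε₀A/C = 3.78 × 8.85×10⁻¹² × 4.45×10⁻² / 8.13×10⁻⁸ = 1.83×10⁻⁵ m.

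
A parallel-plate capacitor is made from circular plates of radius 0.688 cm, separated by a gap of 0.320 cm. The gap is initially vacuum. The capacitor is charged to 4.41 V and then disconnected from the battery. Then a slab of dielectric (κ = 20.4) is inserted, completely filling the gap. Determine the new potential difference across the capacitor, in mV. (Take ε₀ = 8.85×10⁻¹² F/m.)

A = π(0.688 cm)² = 1.49×10⁻⁴ m².
Initially C₁ = ε₀A/d = 8.85×10⁻¹² × 1.49×10⁻⁴ / 3.20×10⁻³ = 4.11×10⁻¹³ F.
V₁ = 4.41 V.
Isolated ⇒ Q is held fixed. C₂ = 20.4 C₁ and V = Q/C, so V₂/V₁ = C₁/C₂ = 0.0490.
V₂ = 0.0490 × 4.41 = 0.216 V.

V ≈ 216 mV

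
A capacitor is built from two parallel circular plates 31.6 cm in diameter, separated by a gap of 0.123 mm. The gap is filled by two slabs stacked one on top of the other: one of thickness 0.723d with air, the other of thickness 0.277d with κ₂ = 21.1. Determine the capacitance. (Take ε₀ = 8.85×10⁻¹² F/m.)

A = π(31.6/2 cm)² = 7.84×10⁻² m².
Stacked slabs ⇒ two capacitors in series, each with the full plate area.
C₁ = κ₁ε₀A/d₁ = 1.00 × 8.85×10⁻¹² × 7.84×10⁻² / 8.89×10⁻⁵ = 7.80×10⁻⁹ F.
C₂ = κ₂ε₀A/d₂ = 21.1 × 8.85×10⁻¹² × 7.84×10⁻² / 3.41×10⁻⁵ = 4.30×10⁻⁷ F.
C = (1/C₁ + 1/C₂)⁻¹ = 7.67×10⁻⁹ F.

7.67 nF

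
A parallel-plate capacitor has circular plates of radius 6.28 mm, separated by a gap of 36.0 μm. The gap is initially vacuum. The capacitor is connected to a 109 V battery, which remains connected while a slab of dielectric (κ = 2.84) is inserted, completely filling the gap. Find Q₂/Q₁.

2.84

Battery connected ⇒ V is held fixed.
C₂ = 2.84 C₁ and Q = CV, so Q₂/Q₁ = C₂/C₁ = 2.84.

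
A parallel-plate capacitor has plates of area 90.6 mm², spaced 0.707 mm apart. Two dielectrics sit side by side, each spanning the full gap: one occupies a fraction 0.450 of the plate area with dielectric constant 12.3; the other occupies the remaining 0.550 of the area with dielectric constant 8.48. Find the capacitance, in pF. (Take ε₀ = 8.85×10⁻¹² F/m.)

A = 90.6 mm² = 9.06×10⁻⁵ m².
Side-by-side slabs ⇒ two capacitors in parallel, each spanning the full gap.
C₁ = κ₁ε₀A₁/d = 12.3 × 8.85×10⁻¹² × 4.08×10⁻⁵ / 7.07×10⁻⁴ = 6.28×10⁻¹² F.
C₂ = κ₂ε₀A₂/d = 8.48 × 8.85×10⁻¹² × 4.98×10⁻⁵ / 7.07×10⁻⁴ = 5.29×10⁻¹² F.
C = C₁ + C₂ = 1.16×10⁻¹¹ F.

C ≈ 11.6 pF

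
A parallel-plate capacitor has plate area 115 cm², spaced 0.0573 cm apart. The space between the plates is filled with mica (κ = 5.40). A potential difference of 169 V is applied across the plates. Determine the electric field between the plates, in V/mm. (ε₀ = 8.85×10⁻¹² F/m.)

E = V/d = 169 / 5.73×10⁻⁴ = 2.95×10⁵ V/m.

E ≈ 295 V/mm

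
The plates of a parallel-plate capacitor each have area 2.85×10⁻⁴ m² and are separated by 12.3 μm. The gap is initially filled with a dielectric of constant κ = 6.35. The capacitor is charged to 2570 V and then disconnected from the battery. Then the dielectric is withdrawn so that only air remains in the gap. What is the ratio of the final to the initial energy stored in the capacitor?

6.35

Isolated ⇒ Q is held fixed.
C₂ = 0.157 C₁ and U = Q²/(2C), so U₂/U₁ = C₁/C₂ = 6.35.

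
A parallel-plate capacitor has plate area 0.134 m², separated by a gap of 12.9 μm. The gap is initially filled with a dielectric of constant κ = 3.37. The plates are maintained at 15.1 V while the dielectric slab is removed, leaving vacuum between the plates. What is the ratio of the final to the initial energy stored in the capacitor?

Battery connected ⇒ V is held fixed.
C₂ = 0.297 C₁ and U = ½CV², so U₂/U₁ = C₂/C₁ = 0.297.

0.297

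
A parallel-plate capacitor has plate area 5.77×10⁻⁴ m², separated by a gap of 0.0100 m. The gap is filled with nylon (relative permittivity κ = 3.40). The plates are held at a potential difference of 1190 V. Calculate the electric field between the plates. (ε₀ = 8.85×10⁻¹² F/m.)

119 V/mm

E = V/d = 1190 / 1.00×10⁻² = 1.19×10⁵ V/m.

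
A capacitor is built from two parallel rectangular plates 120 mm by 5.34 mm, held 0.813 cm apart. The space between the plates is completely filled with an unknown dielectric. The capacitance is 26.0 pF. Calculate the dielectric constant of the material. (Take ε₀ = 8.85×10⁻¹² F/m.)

37.3

A = 120 × 5.34 mm² = 6.41×10⁻⁴ m².
κ = Cd/(ε₀A) = 2.60×10⁻¹¹ × 8.13×10⁻³ / (8.85×10⁻¹² × 6.41×10⁻⁴) = 37.3.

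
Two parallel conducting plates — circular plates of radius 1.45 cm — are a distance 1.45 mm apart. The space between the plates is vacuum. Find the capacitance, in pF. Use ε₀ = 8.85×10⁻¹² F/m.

C ≈ 4.03 pF

A = π(1.45 cm)² = 6.61×10⁻⁴ m².
C = ε₀A/d = 8.85×10⁻¹² × 6.61×10⁻⁴ / 1.45×10⁻³ = 4.03×10⁻¹² F.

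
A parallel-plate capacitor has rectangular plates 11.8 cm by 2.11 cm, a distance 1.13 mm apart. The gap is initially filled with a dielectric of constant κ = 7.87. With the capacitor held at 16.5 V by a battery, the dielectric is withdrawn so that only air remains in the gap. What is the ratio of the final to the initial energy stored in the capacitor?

0.127

Battery connected ⇒ V is held fixed.
C₂ = 0.127 C₁ and U = ½CV², so U₂/U₁ = C₂/C₁ = 0.127.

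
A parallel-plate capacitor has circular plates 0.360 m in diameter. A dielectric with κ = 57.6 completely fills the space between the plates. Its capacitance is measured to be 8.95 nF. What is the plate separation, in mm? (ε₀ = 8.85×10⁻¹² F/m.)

d ≈ 5.80 mm

A = π(0.360/2 m)² = 0.102 m².
d = κε₀A/C = 57.6 × 8.85×10⁻¹² × 0.102 / 8.95×10⁻⁹ = 5.80×10⁻³ m.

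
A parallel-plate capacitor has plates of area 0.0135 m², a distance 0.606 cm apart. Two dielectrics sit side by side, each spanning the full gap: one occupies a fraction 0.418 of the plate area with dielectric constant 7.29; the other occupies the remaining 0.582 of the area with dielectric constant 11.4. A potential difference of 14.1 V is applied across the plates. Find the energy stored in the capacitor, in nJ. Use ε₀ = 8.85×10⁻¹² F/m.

Side-by-side slabs ⇒ two capacitors in parallel, each spanning the full gap.
C₁ = κ₁ε₀A₁/d = 7.29 × 8.85×10⁻¹² × 5.64×10⁻³ / 6.06×10⁻³ = 6.01×10⁻¹¹ F.
C₂ = κ₂ε₀A₂/d = 11.4 × 8.85×10⁻¹² × 7.86×10⁻³ / 6.06×10⁻³ = 1.31×10⁻¹⁰ F.
C = C₁ + C₂ = 1.91×10⁻¹⁰ F.
U = ½CV² = ½ × 1.91×10⁻¹⁰ × (14.1)² = 1.90×10⁻⁸ J.

U ≈ 19.0 nJ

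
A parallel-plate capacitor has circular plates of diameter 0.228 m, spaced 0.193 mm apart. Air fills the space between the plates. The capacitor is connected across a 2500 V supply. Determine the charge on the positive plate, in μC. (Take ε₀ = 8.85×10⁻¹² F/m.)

A = π(0.228/2 m)² = 4.08×10⁻² m².
C = ε₀A/d = 8.85×10⁻¹² × 4.08×10⁻² / 1.93×10⁻⁴ = 1.87×10⁻⁹ F.
Q = CV = 1.87×10⁻⁹ × 2500 = 4.68×10⁻⁶ C.

4.68 μC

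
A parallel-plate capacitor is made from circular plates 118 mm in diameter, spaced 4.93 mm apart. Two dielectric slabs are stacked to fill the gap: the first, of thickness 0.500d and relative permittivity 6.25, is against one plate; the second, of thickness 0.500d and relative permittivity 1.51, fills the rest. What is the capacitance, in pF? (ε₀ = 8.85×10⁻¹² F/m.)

A = π(118/2 mm)² = 1.09×10⁻² m².
Stacked slabs ⇒ two capacitors in series, each with the full plate area.
C₁ = κ₁ε₀A/d₁ = 6.25 × 8.85×10⁻¹² × 1.09×10⁻² / 2.46×10⁻³ = 2.45×10⁻¹⁰ F.
C₂ = κ₂ε₀A/d₂ = 1.51 × 8.85×10⁻¹² × 1.09×10⁻² / 2.46×10⁻³ = 5.93×10⁻¹¹ F.
C = (1/C₁ + 1/C₂)⁻¹ = 4.78×10⁻¹¹ F.

C ≈ 47.8 pF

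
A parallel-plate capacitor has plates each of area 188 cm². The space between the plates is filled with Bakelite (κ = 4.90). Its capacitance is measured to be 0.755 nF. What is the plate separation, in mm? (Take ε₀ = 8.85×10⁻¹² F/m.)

d ≈ 1.08 mm

A = 188 cm² = 1.88×10⁻² m².
d = κε₀A/C = 4.90 × 8.85×10⁻¹² × 1.88×10⁻² / 7.55×10⁻¹⁰ = 1.08×10⁻³ m.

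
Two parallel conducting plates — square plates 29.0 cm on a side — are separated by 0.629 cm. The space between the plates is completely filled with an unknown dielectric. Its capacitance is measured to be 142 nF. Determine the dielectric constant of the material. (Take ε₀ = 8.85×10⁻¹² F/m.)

κ ≈ 1200

A = (29.0 cm)² = 8.41×10⁻² m².
κ = Cd/(ε₀A) = 1.42×10⁻⁷ × 6.29×10⁻³ / (8.85×10⁻¹² × 8.41×10⁻²) = 1200.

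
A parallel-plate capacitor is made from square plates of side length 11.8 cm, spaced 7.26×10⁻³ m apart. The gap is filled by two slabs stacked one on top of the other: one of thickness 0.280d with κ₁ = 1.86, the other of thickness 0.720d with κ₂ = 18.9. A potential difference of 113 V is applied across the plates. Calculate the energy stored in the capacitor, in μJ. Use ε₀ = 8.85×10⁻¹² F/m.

0.574 μJ

A = (11.8 cm)² = 1.39×10⁻² m².
Stacked slabs ⇒ two capacitors in series, each with the full plate area.
C₁ = κ₁ε₀A/d₁ = 1.86 × 8.85×10⁻¹² × 1.39×10⁻² / 2.03×10⁻³ = 1.13×10⁻¹⁰ F.
C₂ = κ₂ε₀A/d₂ = 18.9 × 8.85×10⁻¹² × 1.39×10⁻² / 5.23×10⁻³ = 4.46×10⁻¹⁰ F.
C = (1/C₁ + 1/C₂)⁻¹ = 9.00×10⁻¹¹ F.
U = ½CV² = ½ × 9.00×10⁻¹¹ × (113)² = 5.74×10⁻⁷ J.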